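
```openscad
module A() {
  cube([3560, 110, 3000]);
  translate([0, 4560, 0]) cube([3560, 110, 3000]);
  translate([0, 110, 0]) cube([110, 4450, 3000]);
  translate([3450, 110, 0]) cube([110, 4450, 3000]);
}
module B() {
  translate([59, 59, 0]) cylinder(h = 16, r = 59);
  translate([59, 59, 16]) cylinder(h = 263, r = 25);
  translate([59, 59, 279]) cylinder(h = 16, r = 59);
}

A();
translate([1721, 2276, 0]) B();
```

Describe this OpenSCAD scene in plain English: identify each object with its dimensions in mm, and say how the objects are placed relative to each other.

A is the wall frame of a small rectangular building: four walls, each 3000 mm tall and 110 mm thick, enclosing a footprint 3560 mm (x) by 4670 mm (y) outside-to-outside, with no floor or roof. The front and back walls (the −y and +y sides) span the full width; the two side walls fit between them.

B is a spool: two coaxial disc flanges of radius 59 mm and thickness 16 mm, joined by a core cylinder of radius 25 mm and height 263 mm. The lower flange rests on z = 0 and the three cylinders share a vertical axis.

The spool sits inside the house frame, centred.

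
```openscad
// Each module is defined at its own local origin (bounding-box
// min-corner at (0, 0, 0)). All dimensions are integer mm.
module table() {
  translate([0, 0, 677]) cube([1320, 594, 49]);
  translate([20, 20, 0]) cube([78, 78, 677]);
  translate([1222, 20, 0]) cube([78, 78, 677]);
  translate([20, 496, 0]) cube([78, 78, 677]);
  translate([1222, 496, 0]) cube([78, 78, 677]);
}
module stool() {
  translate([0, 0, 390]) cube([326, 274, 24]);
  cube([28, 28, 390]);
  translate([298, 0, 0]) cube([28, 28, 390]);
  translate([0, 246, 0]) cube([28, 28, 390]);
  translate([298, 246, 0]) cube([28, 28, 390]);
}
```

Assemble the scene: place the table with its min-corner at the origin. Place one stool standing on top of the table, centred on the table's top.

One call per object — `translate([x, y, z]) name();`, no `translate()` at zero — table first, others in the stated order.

table();
translate([497, 160, 726]) stool();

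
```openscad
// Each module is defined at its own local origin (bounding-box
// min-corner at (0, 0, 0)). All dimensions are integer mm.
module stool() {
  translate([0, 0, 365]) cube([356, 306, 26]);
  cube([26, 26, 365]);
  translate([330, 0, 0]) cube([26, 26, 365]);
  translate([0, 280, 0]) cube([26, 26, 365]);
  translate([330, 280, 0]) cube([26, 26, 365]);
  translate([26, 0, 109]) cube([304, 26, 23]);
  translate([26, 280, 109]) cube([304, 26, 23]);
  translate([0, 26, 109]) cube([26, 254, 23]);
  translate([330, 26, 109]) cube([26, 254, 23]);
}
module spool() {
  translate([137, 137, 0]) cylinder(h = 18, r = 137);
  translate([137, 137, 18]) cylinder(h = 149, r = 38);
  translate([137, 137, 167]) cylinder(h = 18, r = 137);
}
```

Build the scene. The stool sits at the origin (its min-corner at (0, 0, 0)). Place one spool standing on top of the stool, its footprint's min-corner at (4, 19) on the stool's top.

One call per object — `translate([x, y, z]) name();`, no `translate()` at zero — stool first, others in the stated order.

stool();
translate([4, 19, 391]) spool();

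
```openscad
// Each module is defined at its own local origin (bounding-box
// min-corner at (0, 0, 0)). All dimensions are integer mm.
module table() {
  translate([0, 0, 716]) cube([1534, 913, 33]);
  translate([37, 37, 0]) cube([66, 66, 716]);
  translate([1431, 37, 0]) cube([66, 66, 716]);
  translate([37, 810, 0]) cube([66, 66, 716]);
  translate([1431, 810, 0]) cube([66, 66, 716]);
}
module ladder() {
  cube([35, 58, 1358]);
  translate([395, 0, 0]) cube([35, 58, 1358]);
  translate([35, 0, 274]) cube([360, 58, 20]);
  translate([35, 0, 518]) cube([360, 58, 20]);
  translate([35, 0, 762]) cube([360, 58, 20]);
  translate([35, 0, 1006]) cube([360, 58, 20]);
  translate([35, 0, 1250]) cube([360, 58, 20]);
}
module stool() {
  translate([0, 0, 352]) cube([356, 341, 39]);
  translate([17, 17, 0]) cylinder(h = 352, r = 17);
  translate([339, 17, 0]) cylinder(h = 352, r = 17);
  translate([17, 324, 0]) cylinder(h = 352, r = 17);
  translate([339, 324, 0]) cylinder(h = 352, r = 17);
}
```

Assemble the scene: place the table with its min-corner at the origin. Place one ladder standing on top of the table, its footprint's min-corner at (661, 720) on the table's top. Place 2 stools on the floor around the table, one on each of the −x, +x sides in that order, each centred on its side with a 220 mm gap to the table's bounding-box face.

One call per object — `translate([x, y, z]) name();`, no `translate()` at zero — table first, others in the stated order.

table();
translate([661, 720, 749]) ladder();
translate([-576, 286, 0]) stool();
translate([1754, 286, 0]) stool();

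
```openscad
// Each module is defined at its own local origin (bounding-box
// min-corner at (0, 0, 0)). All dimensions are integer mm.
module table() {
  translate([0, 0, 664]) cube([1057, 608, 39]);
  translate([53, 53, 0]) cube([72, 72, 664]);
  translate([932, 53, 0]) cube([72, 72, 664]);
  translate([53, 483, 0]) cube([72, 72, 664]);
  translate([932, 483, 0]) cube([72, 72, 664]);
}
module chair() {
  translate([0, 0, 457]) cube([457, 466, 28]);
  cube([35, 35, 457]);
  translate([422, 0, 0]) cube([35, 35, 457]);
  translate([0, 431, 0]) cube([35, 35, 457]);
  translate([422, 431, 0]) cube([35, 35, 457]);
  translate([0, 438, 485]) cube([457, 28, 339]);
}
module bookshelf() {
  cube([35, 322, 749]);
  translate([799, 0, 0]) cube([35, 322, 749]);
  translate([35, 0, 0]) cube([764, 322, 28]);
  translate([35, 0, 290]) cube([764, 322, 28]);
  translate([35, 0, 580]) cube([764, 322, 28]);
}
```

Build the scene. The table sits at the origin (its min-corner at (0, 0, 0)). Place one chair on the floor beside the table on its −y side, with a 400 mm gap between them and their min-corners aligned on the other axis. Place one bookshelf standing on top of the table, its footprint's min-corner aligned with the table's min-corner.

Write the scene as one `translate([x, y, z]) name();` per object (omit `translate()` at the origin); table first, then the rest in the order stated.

table();
translate([0, -866, 0]) chair();
translate([0, 0, 703]) bookshelf();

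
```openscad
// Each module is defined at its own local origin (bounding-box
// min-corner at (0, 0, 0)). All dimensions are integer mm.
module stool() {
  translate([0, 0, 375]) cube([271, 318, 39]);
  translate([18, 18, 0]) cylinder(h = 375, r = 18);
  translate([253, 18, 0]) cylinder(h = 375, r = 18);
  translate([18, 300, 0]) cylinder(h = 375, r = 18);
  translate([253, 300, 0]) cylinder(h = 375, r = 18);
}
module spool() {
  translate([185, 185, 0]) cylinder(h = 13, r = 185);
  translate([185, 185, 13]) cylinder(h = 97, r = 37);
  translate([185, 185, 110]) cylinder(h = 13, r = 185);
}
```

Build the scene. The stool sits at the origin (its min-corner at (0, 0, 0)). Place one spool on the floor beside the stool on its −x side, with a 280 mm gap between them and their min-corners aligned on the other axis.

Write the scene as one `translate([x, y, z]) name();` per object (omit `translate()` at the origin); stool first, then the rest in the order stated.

stool();
translate([-650, 0, 0]) spool();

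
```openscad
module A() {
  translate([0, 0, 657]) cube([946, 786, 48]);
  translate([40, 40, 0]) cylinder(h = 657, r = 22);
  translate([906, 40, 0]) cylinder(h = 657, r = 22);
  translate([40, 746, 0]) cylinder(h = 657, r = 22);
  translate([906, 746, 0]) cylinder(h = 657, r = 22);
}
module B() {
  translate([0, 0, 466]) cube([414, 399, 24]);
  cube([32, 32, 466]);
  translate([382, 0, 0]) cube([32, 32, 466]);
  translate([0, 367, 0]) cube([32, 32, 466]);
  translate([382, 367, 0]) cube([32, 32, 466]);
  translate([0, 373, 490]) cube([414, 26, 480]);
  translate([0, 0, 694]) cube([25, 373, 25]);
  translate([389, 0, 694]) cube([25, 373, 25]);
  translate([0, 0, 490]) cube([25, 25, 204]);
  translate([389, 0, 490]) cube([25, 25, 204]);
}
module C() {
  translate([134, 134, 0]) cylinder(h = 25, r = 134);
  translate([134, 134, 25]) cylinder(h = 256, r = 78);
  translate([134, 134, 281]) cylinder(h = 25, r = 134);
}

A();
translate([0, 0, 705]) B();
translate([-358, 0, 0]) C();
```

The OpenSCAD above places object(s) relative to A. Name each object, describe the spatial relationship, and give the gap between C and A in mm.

A is a table. B is a chair. C is a spool. The chair is on top of the table. The spool is on the floor beside the table on its −x side. The gap between the spool and the table is 90 mm.

The spool's nearest face is 90 mm from the table's −x face.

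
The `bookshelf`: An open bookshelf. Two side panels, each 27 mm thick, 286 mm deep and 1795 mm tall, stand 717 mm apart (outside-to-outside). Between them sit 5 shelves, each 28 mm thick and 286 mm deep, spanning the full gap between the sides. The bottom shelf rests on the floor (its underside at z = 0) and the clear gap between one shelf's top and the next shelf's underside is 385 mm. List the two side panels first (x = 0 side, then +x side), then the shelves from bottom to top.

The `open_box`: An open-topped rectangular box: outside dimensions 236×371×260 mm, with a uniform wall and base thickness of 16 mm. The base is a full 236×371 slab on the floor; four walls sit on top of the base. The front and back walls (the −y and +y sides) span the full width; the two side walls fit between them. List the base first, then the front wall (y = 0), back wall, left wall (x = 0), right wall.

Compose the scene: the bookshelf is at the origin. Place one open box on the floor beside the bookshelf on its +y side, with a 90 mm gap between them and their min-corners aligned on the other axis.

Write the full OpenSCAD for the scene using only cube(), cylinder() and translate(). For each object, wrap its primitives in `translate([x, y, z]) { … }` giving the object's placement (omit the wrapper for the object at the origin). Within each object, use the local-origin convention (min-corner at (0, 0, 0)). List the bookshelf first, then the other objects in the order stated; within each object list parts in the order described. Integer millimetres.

cube([27, 286, 1795]);
translate([690, 0, 0]) cube([27, 286, 1795]);
translate([27, 0, 0]) cube([663, 286, 28]);
translate([27, 0, 413]) cube([663, 286, 28]);
translate([27, 0, 826]) cube([663, 286, 28]);
translate([27, 0, 1239]) cube([663, 286, 28]);
translate([27, 0, 1652]) cube([663, 286, 28]);
translate([0, 376, 0]) {
  cube([236, 371, 16]);
  translate([0, 0, 16]) cube([236, 16, 244]);
  translate([0, 355, 16]) cube([236, 16, 244]);
  translate([0, 16, 16]) cube([16, 339, 244]);
  translate([220, 16, 16]) cube([16, 339, 244]);
}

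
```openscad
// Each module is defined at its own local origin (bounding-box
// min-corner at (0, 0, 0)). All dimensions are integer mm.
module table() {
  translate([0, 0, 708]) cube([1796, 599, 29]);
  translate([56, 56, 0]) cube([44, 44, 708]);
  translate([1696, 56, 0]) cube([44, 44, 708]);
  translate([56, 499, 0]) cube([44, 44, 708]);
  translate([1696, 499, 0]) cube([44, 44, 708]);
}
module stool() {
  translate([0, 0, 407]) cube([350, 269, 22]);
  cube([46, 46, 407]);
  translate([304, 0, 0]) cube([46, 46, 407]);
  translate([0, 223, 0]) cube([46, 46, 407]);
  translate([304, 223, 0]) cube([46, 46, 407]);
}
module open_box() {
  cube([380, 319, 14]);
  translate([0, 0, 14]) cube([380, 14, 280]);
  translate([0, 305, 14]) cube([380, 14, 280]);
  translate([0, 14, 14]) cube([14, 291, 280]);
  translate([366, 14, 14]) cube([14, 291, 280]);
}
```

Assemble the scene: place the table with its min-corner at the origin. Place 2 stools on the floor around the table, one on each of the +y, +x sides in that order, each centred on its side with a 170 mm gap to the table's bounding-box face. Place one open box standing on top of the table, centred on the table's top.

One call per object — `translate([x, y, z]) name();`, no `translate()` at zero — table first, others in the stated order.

table();
translate([723, 769, 0]) stool();
translate([1966, 165, 0]) stool();
translate([708, 140, 737]) open_box();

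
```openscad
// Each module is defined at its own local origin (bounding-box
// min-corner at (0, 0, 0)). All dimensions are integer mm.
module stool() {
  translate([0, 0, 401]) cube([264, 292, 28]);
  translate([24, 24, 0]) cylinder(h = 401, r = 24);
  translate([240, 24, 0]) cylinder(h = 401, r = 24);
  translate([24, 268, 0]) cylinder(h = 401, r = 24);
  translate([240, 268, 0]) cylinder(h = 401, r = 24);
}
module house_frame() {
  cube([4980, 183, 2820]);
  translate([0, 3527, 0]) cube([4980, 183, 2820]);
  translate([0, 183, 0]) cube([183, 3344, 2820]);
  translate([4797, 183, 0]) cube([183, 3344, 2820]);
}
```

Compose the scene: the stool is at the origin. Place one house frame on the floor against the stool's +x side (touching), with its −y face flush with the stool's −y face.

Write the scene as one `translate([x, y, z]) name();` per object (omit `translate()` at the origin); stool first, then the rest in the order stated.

stool();
translate([264, 0, 0]) house_frame();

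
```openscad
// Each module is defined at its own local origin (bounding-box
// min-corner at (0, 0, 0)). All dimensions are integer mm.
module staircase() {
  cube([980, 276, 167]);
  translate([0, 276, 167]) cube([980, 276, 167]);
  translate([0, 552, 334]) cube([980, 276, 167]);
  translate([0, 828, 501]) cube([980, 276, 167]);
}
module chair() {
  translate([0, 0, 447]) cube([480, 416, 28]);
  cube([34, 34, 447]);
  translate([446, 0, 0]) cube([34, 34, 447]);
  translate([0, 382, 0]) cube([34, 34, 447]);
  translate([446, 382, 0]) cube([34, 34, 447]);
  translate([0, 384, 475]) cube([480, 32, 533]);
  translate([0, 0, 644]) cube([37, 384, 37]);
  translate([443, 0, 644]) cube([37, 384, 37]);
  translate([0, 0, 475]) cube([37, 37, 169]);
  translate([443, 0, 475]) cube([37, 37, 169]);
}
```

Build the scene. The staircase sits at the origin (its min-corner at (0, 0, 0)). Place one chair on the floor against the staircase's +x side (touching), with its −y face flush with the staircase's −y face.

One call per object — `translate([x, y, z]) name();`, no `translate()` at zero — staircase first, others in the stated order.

staircase();
translate([980, 0, 0]) chair();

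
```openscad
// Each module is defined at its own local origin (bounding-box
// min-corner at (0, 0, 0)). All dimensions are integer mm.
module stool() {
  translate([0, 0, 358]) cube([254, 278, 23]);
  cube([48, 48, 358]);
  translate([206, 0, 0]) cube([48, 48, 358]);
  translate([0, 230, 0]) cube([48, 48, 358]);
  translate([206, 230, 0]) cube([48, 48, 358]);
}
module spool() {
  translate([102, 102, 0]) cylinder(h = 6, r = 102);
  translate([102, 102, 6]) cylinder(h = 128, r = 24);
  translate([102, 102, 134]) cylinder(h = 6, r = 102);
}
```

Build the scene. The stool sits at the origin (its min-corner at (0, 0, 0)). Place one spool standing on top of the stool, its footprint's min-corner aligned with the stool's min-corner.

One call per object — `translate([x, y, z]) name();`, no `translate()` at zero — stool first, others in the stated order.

stool();
translate([0, 0, 381]) spool();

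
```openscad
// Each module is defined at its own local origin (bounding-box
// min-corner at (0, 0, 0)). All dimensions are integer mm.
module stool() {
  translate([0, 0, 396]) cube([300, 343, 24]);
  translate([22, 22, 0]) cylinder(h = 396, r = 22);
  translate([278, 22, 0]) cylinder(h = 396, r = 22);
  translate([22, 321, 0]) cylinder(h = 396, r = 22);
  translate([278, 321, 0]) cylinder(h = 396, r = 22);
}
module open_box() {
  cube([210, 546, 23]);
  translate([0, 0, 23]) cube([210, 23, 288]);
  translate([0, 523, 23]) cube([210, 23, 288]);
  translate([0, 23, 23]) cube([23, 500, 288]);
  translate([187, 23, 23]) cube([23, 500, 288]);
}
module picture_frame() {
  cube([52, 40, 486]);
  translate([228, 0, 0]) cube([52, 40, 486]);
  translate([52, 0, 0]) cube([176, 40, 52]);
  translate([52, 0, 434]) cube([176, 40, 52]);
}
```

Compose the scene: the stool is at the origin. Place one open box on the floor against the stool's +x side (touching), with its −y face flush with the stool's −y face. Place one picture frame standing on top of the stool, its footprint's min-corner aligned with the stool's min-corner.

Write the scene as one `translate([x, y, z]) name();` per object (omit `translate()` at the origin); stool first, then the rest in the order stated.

stool();
translate([300, 0, 0]) open_box();
translate([0, 0, 420]) picture_frame();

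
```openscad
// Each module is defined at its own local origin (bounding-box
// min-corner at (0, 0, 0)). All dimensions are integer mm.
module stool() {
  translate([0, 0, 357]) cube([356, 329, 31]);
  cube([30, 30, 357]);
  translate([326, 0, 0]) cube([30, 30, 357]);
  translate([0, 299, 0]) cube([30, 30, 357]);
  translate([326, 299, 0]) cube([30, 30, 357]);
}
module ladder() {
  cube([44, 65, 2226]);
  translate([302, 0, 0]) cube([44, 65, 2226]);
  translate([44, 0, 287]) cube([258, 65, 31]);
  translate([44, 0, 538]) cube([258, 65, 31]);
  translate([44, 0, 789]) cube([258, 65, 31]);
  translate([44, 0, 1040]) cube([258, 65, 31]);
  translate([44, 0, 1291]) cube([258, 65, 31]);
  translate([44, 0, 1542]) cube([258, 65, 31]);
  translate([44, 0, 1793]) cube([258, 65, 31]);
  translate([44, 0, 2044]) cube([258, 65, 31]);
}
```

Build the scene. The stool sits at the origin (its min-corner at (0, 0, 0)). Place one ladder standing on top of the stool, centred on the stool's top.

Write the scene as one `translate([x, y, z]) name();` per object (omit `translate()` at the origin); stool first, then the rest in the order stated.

stool();
translate([5, 132, 388]) ladder();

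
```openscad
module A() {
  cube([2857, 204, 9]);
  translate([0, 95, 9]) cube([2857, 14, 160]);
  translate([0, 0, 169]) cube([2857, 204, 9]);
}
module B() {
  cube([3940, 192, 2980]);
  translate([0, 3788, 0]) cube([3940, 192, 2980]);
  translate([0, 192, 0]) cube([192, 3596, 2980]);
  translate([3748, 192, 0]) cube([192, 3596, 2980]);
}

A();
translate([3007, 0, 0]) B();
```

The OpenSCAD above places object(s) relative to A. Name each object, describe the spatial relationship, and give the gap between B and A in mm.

A is an I-beam. B is a house frame. The house frame is on the floor beside the I-beam on its +x side. The gap between the house frame and the I-beam is 150 mm.

The house frame's nearest face is 150 mm from the I-beam's +x face.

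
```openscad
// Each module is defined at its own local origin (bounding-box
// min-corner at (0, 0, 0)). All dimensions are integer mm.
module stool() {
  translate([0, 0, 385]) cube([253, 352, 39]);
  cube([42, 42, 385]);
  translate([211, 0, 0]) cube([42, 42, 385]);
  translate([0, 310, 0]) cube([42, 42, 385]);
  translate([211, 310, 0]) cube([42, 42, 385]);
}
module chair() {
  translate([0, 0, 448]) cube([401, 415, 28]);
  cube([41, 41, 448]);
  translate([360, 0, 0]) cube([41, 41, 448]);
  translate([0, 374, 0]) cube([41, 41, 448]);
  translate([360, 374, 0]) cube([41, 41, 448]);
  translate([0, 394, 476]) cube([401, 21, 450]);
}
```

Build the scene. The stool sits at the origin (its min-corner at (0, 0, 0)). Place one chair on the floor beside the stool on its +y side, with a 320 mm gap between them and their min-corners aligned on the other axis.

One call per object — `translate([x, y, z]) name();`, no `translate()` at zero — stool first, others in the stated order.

stool();
translate([0, 672, 0]) chair();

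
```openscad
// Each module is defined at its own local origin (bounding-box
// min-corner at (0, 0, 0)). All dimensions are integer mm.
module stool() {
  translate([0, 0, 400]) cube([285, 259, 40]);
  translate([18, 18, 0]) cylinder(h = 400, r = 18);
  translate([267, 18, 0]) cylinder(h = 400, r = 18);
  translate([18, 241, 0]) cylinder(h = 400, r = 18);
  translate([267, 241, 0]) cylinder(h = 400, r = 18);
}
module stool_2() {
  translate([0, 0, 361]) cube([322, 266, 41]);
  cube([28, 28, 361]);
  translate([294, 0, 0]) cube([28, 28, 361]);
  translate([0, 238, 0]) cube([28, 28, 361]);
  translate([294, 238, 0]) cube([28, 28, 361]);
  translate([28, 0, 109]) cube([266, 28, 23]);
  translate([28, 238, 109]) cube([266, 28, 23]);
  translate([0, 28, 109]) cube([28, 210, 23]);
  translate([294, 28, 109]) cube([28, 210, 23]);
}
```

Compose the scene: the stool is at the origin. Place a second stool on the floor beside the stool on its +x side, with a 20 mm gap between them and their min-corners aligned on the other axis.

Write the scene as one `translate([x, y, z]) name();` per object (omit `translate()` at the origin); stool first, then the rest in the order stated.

stool();
translate([305, 0, 0]) stool_2();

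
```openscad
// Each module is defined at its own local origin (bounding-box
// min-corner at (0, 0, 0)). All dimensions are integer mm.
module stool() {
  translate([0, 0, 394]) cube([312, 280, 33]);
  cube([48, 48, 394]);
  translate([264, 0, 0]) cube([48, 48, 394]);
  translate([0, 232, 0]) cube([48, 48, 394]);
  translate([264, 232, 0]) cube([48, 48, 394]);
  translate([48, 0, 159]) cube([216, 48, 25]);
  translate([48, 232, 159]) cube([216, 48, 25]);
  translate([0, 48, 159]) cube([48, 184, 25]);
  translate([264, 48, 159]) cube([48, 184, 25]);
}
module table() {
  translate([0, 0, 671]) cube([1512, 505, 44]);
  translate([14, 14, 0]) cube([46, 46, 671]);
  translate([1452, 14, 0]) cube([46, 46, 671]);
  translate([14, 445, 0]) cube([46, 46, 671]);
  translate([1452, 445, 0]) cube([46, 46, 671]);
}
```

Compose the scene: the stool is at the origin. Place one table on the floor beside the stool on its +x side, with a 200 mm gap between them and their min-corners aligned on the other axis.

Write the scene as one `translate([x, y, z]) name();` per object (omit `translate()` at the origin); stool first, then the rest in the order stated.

stool();
translate([512, 0, 0]) table();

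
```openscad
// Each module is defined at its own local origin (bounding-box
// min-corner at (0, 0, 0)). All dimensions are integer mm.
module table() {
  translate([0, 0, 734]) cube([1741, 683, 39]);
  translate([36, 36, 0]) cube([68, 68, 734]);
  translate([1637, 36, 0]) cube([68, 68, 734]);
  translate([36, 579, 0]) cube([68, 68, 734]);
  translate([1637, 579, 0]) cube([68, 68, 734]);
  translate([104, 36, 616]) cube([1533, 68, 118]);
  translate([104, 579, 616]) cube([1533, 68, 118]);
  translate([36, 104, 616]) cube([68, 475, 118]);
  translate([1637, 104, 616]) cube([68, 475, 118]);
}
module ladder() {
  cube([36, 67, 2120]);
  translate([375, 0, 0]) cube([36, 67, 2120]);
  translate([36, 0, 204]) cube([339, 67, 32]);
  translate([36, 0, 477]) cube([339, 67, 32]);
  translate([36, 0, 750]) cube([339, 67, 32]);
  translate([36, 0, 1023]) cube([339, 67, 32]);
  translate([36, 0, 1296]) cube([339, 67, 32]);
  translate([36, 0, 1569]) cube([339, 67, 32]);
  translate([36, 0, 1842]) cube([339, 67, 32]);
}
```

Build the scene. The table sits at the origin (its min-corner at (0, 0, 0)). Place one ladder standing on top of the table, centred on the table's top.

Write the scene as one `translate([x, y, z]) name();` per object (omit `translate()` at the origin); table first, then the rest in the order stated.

table();
translate([665, 308, 773]) ladder();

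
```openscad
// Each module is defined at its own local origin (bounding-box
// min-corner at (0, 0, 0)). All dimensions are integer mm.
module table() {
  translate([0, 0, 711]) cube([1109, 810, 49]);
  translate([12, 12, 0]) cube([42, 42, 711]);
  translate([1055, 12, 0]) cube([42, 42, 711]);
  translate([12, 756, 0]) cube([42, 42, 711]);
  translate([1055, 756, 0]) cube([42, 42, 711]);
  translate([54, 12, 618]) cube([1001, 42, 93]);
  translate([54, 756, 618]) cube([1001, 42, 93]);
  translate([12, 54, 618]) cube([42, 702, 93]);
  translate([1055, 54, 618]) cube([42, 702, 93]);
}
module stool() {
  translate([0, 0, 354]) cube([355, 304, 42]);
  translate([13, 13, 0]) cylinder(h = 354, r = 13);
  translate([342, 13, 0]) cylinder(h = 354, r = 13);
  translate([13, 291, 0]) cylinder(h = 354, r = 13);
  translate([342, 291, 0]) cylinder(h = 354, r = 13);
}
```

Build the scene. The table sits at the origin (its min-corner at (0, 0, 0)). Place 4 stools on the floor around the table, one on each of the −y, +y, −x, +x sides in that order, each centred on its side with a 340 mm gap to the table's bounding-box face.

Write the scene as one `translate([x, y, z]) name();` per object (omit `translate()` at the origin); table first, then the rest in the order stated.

table();
translate([377, -644, 0]) stool();
translate([377, 1150, 0]) stool();
translate([-695, 253, 0]) stool();
translate([1449, 253, 0]) stool();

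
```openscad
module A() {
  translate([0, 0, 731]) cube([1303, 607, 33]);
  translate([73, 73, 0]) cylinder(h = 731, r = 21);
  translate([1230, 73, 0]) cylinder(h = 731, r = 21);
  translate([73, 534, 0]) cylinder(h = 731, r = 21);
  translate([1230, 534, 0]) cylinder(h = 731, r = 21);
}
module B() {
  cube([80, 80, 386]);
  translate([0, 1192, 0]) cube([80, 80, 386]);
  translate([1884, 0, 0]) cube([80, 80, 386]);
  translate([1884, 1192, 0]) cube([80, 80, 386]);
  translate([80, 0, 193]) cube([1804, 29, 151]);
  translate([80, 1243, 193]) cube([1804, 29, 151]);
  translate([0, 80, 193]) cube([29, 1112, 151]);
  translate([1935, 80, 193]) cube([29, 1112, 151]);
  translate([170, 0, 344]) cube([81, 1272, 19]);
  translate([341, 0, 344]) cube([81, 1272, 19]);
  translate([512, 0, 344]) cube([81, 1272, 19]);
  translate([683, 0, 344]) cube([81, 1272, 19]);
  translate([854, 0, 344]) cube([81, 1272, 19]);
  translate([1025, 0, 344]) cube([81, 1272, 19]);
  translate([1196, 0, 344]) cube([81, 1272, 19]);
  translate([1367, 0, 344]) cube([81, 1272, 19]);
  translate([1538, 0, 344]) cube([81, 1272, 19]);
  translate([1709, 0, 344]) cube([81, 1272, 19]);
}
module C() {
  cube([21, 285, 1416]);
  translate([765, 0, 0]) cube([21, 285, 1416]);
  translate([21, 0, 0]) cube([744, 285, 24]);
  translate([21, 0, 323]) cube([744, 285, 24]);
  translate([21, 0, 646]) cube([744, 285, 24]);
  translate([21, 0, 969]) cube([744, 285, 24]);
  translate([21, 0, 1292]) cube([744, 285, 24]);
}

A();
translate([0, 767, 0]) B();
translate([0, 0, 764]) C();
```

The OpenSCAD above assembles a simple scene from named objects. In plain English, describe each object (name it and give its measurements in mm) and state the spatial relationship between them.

A is a table with a 1303×607 mm rectangular top, 33 mm thick, top surface at z = 764 mm, supported by four round legs of 42 mm diameter, each leg's bounding box inset 52 mm from the nearest pair of top edges, running from the floor.

B is a bed frame 1964 mm long (x) by 1272 mm wide (y). Four 80×80 mm corner posts, 386 mm tall, at the corners of the footprint. Four rails of 29 mm thickness and 151 mm height run between adjacent posts with their undersides at z = 193 mm, their outer faces flush with the outside of the frame (the two x-running rails run between the posts' inner faces; the two y-running rails run between the posts' inner faces). 10 slats, each 81 mm wide (x) and 19 mm thick, lie across the top of the two x-running rails, running the full 1272 mm width of the frame in y; the slats are evenly spaced along x between the inner faces of the end posts with equal gaps (rounded down to the nearest mm) at the −x end and between each pair — any rounding remainder accumulates at the +x end.

C is an open bookshelf. Two side panels, each 21 mm thick, 285 mm deep and 1416 mm tall, stand 786 mm apart (outside-to-outside). Between them sit 5 shelves, each 24 mm thick and 285 mm deep, spanning the full gap between the sides. The bottom shelf rests on the floor (its underside at z = 0) and the clear gap between one shelf's top and the next shelf's underside is 299 mm.

The bed frame is on the floor beside the table on its +y side. The bookshelf is on top of the table.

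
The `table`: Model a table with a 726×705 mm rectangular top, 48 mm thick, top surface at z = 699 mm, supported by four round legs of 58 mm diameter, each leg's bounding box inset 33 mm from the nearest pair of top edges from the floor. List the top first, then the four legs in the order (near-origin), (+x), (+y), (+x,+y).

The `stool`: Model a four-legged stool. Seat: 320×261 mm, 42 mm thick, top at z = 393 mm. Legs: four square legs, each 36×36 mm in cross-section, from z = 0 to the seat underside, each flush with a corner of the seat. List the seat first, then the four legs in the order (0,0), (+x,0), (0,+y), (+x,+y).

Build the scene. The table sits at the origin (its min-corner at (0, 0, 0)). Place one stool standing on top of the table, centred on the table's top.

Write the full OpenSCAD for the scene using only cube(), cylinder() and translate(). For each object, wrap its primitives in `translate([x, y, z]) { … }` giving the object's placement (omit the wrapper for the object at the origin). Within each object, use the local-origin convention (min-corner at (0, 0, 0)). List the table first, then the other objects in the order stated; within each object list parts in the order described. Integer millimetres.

translate([0, 0, 651]) cube([726, 705, 48]);
translate([62, 62, 0]) cylinder(h = 651, r = 29);
translate([664, 62, 0]) cylinder(h = 651, r = 29);
translate([62, 643, 0]) cylinder(h = 651, r = 29);
translate([664, 643, 0]) cylinder(h = 651, r = 29);
translate([203, 222, 699]) {
  translate([0, 0, 351]) cube([320, 261, 42]);
  cube([36, 36, 351]);
  translate([284, 0, 0]) cube([36, 36, 351]);
  translate([0, 225, 0]) cube([36, 36, 351]);
  translate([284, 225, 0]) cube([36, 36, 351]);
}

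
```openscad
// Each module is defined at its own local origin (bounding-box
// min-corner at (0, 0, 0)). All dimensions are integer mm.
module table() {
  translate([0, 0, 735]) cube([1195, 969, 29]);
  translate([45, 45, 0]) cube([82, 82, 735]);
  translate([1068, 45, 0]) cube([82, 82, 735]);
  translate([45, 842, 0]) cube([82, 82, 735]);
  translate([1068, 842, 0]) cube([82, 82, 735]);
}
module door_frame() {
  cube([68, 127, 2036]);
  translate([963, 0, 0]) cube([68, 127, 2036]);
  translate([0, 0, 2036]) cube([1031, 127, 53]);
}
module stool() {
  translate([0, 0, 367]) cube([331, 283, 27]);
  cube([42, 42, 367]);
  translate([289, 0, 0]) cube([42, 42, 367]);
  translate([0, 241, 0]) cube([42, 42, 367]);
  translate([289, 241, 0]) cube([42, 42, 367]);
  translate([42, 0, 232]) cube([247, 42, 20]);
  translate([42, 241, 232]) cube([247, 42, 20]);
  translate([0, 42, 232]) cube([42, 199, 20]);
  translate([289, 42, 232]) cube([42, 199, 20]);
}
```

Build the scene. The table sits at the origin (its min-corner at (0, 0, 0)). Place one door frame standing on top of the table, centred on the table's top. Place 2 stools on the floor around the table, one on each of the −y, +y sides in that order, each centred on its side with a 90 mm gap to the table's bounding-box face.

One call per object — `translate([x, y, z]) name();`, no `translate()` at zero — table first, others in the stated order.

table();
translate([82, 421, 764]) door_frame();
translate([432, -373, 0]) stool();
translate([432, 1059, 0]) stool();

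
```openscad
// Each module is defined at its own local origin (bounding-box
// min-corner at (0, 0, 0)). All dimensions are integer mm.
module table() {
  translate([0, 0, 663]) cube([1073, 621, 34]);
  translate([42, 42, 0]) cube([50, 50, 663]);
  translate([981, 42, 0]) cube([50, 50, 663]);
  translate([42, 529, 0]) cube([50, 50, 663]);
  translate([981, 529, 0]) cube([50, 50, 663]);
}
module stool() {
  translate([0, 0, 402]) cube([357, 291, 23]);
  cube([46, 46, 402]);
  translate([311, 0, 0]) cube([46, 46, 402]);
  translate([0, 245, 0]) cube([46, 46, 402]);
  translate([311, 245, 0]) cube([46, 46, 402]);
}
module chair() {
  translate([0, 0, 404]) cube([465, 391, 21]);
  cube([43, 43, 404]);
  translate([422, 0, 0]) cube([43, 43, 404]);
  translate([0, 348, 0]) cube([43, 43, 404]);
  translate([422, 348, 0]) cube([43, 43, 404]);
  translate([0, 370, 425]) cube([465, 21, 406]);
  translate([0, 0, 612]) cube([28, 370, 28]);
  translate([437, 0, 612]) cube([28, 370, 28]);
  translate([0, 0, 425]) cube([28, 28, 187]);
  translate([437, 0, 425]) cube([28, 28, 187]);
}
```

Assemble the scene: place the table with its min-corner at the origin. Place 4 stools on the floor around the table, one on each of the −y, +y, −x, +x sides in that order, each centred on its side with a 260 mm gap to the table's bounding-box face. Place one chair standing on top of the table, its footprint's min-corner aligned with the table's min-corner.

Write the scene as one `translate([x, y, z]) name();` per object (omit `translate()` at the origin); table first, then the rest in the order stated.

table();
translate([358, -551, 0]) stool();
translate([358, 881, 0]) stool();
translate([-617, 165, 0]) stool();
translate([1333, 165, 0]) stool();
translate([0, 0, 697]) chair();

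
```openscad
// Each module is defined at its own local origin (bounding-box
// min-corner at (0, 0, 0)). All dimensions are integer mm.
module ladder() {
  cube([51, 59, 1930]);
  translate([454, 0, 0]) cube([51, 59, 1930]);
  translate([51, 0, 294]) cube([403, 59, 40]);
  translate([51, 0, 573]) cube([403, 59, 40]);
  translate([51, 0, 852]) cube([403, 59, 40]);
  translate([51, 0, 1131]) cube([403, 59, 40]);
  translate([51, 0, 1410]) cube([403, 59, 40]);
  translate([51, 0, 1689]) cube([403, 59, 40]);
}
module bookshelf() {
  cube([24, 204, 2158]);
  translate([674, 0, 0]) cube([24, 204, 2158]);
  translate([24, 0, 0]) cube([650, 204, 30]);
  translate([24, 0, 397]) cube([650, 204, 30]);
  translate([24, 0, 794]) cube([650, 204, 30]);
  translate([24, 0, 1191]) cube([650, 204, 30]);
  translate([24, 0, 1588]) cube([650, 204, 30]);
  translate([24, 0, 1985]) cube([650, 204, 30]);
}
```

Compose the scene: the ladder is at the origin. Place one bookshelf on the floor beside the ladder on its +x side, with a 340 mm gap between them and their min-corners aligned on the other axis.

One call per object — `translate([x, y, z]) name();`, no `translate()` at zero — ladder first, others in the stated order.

ladder();
translate([845, 0, 0]) bookshelf();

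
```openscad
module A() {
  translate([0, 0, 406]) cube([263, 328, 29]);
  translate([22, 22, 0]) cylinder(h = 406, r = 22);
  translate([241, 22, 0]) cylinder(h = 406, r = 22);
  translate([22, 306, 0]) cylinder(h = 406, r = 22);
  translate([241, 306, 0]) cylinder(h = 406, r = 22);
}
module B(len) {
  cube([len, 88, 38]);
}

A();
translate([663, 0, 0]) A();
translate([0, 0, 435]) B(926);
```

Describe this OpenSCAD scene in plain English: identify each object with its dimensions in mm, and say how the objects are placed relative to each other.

A is a four-legged stool. The seat is 263×328 mm, 29 mm thick, top at z = 435 mm. It stands on four round legs, each 44 mm in diameter, from z = 0 to the seat underside, each leg's axis is inset half a diameter from the nearest pair of seat edges (so the leg's bounding box is flush with the corner).

B is a rectangular beam 926 mm long (x), 88 mm deep (y), 38 mm thick (z).

The beam spans the tops of two stools placed 400 mm apart, resting at z = 435 mm.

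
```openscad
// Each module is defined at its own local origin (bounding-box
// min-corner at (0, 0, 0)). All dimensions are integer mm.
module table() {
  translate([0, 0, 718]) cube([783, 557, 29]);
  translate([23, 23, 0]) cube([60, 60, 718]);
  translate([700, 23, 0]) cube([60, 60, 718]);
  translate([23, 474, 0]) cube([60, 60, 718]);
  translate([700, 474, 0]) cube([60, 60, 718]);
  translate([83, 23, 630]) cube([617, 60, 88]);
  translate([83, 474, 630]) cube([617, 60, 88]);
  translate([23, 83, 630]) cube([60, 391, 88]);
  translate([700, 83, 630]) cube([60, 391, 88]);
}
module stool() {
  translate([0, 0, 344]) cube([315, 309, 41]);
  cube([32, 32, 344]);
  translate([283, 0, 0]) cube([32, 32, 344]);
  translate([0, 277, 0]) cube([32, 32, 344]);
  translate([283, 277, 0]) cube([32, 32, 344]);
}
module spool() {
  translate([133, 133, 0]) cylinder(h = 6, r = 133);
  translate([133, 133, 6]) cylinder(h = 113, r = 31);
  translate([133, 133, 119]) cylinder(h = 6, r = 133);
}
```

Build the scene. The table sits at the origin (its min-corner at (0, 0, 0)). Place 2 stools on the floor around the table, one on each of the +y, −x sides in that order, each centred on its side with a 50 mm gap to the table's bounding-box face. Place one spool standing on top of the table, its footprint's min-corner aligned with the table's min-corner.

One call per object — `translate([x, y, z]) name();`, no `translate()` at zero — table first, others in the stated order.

table();
translate([234, 607, 0]) stool();
translate([-365, 124, 0]) stool();
translate([0, 0, 747]) spool();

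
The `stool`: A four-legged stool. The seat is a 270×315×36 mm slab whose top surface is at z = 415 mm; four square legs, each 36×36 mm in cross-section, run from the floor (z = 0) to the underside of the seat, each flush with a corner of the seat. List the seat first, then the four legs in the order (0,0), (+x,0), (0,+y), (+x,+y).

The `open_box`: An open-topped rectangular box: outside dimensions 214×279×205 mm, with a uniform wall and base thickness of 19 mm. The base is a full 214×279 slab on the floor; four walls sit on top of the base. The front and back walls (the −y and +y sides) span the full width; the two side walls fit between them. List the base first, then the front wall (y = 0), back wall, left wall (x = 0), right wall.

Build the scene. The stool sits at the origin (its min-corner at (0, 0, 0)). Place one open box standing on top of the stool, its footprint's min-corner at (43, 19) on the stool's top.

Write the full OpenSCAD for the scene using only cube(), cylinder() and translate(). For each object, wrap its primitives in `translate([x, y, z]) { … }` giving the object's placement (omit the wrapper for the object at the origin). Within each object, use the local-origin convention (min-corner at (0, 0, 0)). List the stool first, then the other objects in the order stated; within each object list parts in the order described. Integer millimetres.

translate([0, 0, 379]) cube([270, 315, 36]);
cube([36, 36, 379]);
translate([234, 0, 0]) cube([36, 36, 379]);
translate([0, 279, 0]) cube([36, 36, 379]);
translate([234, 279, 0]) cube([36, 36, 379]);
translate([43, 19, 415]) {
  cube([214, 279, 19]);
  translate([0, 0, 19]) cube([214, 19, 186]);
  translate([0, 260, 19]) cube([214, 19, 186]);
  translate([0, 19, 19]) cube([19, 241, 186]);
  translate([195, 19, 19]) cube([19, 241, 186]);
}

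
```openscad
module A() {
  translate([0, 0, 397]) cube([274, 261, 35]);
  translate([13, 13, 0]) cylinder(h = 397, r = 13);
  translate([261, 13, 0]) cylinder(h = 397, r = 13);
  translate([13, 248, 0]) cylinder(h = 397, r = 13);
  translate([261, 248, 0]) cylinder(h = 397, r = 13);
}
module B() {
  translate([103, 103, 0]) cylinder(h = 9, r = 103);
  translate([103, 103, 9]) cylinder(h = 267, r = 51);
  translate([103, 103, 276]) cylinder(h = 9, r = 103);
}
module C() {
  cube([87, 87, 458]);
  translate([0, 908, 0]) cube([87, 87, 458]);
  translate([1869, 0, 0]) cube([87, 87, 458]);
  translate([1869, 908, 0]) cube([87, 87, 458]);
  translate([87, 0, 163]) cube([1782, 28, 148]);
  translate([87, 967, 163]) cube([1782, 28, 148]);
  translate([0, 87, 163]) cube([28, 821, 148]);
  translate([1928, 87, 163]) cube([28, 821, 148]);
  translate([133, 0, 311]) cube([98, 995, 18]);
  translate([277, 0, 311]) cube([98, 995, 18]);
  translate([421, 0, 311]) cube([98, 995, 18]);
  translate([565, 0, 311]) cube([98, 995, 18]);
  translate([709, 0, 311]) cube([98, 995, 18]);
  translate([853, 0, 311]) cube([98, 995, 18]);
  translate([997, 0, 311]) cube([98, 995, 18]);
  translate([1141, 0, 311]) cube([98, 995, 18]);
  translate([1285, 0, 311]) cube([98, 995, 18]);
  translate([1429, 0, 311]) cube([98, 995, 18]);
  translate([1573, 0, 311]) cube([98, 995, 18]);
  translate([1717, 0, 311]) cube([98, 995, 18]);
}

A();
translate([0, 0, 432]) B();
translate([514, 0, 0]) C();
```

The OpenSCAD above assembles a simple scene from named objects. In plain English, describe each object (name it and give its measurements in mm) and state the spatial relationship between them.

A is a four-legged stool. The seat is a 274×261×35 mm slab whose top surface is at z = 432 mm; four round legs, each 26 mm in diameter, run from the floor (z = 0) to the underside of the seat, each leg's axis is inset half a diameter from the nearest pair of seat edges (so the leg's bounding box is flush with the corner).

B is a spool: two coaxial disc flanges of radius 103 mm and thickness 9 mm, joined by a core cylinder of radius 51 mm and height 267 mm. The lower flange rests on z = 0 and the three cylinders share a vertical axis.

C is a bed frame 1956 mm long (x) by 995 mm wide (y). Four 87×87 mm corner posts, 458 mm tall, at the corners of the footprint. Four rails of 28 mm thickness and 148 mm height run between adjacent posts with their undersides at z = 163 mm, their outer faces flush with the outside of the frame (the two x-running rails run between the posts' inner faces; the two y-running rails run between the posts' inner faces). 12 slats, each 98 mm wide (x) and 18 mm thick, lie across the top of the two x-running rails, running the full 995 mm width of the frame in y; the slats are evenly spaced along x between the inner faces of the end posts with equal gaps (rounded down to the nearest mm) at the −x end and between each pair — any rounding remainder accumulates at the +x end.

The spool is on top of the stool. The bed frame is on the floor beside the stool on its +x side.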